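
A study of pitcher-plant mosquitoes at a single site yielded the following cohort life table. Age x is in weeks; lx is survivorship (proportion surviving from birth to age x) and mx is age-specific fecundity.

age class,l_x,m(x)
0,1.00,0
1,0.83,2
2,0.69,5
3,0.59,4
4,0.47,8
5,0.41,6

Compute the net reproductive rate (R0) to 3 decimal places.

13.690

lx·mx by age: 0, 1.66, 3.45, 2.36, 3.76, 2.46
R0 = Σ lx·mx = 13.69 → 13.690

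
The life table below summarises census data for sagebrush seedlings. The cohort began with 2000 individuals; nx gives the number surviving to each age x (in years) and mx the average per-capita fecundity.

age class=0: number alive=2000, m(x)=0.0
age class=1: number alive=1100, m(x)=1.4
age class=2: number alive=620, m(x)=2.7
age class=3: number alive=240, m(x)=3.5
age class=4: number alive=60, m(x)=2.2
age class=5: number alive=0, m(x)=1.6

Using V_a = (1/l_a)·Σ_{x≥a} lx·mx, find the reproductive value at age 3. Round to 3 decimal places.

lx = nx/n0 = nx/2000: 1, 0.55, 0.31, 0.12, 0.03, 0
lx·mx for x ≥ 3: 0.42, 0.066, 0 → sum = 0.486
V_3 = 0.486 / l_3 = 0.486 / 0.12 = 4.05 → 4.050

4.050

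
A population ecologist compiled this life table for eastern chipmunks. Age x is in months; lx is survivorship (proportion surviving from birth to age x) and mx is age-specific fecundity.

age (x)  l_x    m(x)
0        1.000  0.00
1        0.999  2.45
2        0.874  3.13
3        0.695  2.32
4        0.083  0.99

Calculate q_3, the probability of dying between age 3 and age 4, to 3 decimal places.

0.881

q_3 = (l_3 − l_4) / l_3 = (0.695 − 0.083) / 0.695
     = 0.612 / 0.695 = 0.880576… → 0.881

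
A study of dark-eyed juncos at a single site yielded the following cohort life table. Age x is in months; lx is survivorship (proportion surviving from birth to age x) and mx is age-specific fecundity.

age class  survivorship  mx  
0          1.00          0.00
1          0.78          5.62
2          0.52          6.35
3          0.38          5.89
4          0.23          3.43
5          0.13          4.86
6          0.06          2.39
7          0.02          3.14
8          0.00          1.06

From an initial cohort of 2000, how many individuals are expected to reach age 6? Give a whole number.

120

Expected survivors = N0 · l_6 = 2000 × 0.06 = 120 → 120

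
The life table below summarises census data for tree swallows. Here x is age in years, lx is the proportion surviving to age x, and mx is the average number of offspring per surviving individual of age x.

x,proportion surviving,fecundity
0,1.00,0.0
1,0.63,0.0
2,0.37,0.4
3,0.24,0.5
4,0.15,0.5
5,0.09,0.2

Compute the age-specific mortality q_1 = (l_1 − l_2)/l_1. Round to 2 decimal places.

0.41

q_1 = (l_1 − l_2) / l_1 = (0.63 − 0.37) / 0.63
     = 0.26 / 0.63 = 0.412698… → 0.41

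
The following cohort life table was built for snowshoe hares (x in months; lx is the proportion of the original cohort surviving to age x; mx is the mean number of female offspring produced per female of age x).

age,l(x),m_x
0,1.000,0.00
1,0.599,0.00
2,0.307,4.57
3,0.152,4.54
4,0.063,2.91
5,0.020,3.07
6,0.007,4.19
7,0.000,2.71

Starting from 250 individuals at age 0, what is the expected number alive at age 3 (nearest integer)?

38

Expected survivors = N0 · l_3 = 250 × 0.152 = 38 → 38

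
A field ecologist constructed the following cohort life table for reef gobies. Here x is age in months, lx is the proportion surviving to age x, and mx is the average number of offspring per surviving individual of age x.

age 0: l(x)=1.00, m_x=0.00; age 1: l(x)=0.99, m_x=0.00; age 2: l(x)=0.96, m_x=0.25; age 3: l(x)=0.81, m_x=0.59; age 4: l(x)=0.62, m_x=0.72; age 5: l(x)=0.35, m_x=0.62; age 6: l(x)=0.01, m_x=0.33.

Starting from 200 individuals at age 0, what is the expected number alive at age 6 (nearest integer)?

2

Expected survivors = N0 · l_6 = 200 × 0.01 = 2 → 2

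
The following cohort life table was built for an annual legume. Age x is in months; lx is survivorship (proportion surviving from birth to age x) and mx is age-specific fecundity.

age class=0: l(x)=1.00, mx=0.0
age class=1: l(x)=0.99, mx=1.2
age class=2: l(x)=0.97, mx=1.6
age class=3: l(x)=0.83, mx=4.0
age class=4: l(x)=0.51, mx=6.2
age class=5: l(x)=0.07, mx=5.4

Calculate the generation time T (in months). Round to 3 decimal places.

2.999

lx·mx: 0, 1.188, 1.552, 3.32, 3.162, 0.378 → R0 = 9.6
x·lx·mx: 0, 1.188, 3.104, 9.96, 12.648, 1.89 → Σ = 28.79
T = 28.79 / 9.6 = 2.998958… → 2.999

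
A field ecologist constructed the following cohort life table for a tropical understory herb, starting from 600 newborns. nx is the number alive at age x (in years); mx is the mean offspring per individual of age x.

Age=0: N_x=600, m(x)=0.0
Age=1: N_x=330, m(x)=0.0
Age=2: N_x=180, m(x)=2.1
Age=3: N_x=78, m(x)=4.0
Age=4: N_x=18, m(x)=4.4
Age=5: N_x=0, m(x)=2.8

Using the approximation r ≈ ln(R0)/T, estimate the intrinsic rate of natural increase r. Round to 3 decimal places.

0.095

lx = nx/n0 = nx/600: 1, 0.55, 0.3, 0.13, 0.03, 0
R0 = Σ lx·mx = 0 + 0 + 0.63 + 0.52 + 0.132 + 0 = 1.282
Σ x·lx·mx = 3.348; T = 3.348/1.282 = 2.61154…
r ≈ ln(R0)/T = ln(1.282)/2.61154… = 0.09512… → 0.095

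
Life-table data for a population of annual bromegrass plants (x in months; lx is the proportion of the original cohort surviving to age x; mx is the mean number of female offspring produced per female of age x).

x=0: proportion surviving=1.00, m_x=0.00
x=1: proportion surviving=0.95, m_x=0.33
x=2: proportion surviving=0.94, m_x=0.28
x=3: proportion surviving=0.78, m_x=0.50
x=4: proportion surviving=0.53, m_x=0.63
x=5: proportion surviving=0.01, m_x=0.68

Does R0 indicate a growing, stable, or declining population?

growing

R0 = Σ lx·mx = 0 + 0.3135 + 0.2632 + 0.39 + 0.3339 + 0.0068 = 1.3074
R0 > 1, so the population is growing.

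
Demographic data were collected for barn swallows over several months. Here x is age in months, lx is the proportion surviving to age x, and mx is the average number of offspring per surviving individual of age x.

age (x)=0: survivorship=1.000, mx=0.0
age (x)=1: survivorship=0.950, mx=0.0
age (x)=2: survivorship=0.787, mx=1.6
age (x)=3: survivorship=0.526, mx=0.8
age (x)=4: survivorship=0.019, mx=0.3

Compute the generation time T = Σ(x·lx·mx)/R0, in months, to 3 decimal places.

lx·mx: 0, 0, 1.2592, 0.4208, 0.0057 → R0 = 1.6857
x·lx·mx: 0, 0, 2.5184, 1.2624, 0.0228 → Σ = 3.8036
T = 3.8036 / 1.6857 = 2.256392… → 2.256

2.256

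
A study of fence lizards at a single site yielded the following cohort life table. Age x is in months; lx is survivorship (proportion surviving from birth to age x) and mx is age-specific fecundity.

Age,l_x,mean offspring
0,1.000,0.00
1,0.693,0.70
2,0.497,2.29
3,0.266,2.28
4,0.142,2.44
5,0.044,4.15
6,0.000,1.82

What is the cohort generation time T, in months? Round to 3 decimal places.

lx·mx: 0, 0.4851, 1.13813, 0.60648, 0.34648, 0.1826, 0 → R0 = 2.75879
x·lx·mx: 0, 0.4851, 2.27626, 1.81944, 1.38592, 0.913, 0 → Σ = 6.87972
T = 6.87972 / 2.75879 = 2.493745… → 2.494

2.494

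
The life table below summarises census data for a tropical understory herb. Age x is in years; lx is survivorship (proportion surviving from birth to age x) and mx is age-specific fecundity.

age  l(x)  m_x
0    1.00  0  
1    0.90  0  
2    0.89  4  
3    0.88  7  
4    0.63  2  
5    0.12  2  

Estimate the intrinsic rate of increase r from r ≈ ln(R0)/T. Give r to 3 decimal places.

0.852

R0 = Σ lx·mx = 0 + 0 + 3.56 + 6.16 + 1.26 + 0.24 = 11.22
Σ x·lx·mx = 31.84; T = 31.84/11.22 = 2.83779…
r ≈ ln(R0)/T = ln(11.22)/2.83779… = 0.85197… → 0.852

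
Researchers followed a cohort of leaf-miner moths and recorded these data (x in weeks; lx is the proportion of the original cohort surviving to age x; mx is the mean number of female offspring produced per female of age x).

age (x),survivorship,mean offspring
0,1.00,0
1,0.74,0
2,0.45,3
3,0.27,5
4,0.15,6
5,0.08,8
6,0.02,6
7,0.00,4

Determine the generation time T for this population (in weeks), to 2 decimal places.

lx·mx: 0, 0, 1.35, 1.35, 0.9, 0.64, 0.12, 0 → R0 = 4.36
x·lx·mx: 0, 0, 2.7, 4.05, 3.6, 3.2, 0.72, 0 → Σ = 14.27
T = 14.27 / 4.36 = 3.272936… → 3.27

3.27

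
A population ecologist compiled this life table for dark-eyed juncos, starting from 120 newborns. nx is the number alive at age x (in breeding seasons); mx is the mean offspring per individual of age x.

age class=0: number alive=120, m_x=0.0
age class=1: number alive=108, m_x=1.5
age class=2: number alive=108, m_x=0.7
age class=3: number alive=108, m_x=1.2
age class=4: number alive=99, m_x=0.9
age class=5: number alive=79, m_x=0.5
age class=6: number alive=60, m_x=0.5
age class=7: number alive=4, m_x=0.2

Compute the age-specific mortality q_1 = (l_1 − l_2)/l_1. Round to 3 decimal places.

0.000

lx = nx/n0 = nx/120: 1, 0.9, 0.9, 0.9, 0.825, 0.65833…, 0.5, 0.03333…
q_1 = (l_1 − l_2) / l_1 = (0.9 − 0.9) / 0.9
     = 0 / 0.9 = 0 → 0.000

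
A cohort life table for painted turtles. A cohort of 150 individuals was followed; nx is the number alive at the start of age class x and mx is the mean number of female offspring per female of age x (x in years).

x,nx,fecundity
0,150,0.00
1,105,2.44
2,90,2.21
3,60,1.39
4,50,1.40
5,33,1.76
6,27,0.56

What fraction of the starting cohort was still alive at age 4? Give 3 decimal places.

0.333

l_4 = n_4/n_0 = 50/150 = 0.333333… → 0.333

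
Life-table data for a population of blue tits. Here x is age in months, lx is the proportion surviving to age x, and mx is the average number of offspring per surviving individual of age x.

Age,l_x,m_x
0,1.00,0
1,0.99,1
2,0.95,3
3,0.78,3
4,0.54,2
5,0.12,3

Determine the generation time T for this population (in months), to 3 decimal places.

2.602

lx·mx: 0, 0.99, 2.85, 2.34, 1.08, 0.36 → R0 = 7.62
x·lx·mx: 0, 0.99, 5.7, 7.02, 4.32, 1.8 → Σ = 19.83
T = 19.83 / 7.62 = 2.602362… → 2.602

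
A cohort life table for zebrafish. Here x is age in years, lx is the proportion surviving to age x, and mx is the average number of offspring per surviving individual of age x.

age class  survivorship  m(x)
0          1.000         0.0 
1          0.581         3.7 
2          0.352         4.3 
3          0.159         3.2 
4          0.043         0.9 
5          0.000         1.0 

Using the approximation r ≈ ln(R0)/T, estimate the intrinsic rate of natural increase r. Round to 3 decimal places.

0.883

R0 = Σ lx·mx = 0 + 2.1497 + 1.5136 + 0.5088 + 0.0387 + 0 = 4.2108
Σ x·lx·mx = 6.8581; T = 6.8581/4.2108 = 1.62869…
r ≈ ln(R0)/T = ln(4.2108)/1.62869… = 0.8827… → 0.883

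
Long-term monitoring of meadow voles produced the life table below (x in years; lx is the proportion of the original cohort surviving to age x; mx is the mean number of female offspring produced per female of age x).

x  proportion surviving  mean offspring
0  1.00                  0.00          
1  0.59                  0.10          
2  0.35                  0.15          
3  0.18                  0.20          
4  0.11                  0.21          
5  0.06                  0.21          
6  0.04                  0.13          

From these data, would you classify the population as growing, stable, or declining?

declining

R0 = Σ lx·mx = 0 + 0.059 + 0.0525 + 0.036 + 0.0231 + 0.0126 + 0.0052 = 0.1884
R0 < 1, so the population is declining.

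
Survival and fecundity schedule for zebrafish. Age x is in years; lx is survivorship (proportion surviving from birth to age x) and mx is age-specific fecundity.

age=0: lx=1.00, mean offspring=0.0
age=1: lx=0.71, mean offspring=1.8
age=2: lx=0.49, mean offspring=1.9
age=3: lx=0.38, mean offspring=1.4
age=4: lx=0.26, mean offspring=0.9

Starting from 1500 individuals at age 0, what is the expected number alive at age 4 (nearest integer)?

Expected survivors = N0 · l_4 = 1500 × 0.26 = 390 → 390

390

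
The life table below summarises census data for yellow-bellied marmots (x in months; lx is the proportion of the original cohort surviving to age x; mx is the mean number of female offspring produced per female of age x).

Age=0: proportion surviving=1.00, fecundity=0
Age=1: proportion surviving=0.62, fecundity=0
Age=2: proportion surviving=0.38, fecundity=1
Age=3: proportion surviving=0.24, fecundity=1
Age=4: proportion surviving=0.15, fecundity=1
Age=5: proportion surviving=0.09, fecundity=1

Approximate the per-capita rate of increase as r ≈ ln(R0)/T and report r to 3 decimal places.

R0 = Σ lx·mx = 0 + 0 + 0.38 + 0.24 + 0.15 + 0.09 = 0.86
Σ x·lx·mx = 2.53; T = 2.53/0.86 = 2.94186…
r ≈ ln(R0)/T = ln(0.86)/2.94186… = -0.05127… → -0.051

-0.051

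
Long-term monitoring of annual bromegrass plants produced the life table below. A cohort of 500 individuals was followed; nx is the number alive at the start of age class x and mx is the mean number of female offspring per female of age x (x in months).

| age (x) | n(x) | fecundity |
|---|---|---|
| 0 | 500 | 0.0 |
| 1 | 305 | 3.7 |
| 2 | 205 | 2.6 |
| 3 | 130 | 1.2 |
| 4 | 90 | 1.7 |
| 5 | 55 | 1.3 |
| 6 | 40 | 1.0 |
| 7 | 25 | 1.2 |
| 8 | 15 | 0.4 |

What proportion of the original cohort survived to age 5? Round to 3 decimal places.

l_5 = n_5/n_0 = 55/500 = 0.11 → 0.110

0.110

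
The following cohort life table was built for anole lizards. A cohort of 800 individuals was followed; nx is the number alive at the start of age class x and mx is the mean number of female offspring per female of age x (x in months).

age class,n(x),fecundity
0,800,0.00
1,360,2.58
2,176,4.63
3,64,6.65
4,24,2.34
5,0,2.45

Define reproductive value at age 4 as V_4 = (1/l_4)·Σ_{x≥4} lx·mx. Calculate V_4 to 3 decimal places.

2.340

lx = nx/n0 = nx/800: 1, 0.45, 0.22, 0.08, 0.03, 0
lx·mx for x ≥ 4: 0.0702, 0 → sum = 0.0702
V_4 = 0.0702 / l_4 = 0.0702 / 0.03 = 2.34 → 2.340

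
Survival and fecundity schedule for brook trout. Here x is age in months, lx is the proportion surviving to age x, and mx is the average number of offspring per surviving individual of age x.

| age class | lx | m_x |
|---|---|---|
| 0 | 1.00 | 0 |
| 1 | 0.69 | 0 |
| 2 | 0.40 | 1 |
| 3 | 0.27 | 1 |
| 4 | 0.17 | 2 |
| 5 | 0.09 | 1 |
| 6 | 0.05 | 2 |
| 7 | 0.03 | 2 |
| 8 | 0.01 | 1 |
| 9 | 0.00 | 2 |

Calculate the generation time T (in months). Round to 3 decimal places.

lx·mx: 0, 0, 0.4, 0.27, 0.34, 0.09, 0.1, 0.06, 0.01, 0 → R0 = 1.27
x·lx·mx: 0, 0, 0.8, 0.81, 1.36, 0.45, 0.6, 0.42, 0.08, 0 → Σ = 4.52
T = 4.52 / 1.27 = 3.559055… → 3.559

3.559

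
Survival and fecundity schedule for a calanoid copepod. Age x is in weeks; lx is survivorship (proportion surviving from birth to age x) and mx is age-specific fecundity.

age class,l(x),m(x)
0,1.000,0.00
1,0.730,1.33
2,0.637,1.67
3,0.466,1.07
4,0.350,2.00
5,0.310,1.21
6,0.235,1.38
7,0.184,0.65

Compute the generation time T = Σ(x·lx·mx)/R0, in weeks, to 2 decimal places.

2.97

lx·mx: 0, 0.9709, 1.06379, 0.49862, 0.7, 0.3751, 0.3243, 0.1196 → R0 = 4.05231
x·lx·mx: 0, 0.9709, 2.12758, 1.49586, 2.8, 1.8755, 1.9458, 0.8372 → Σ = 12.05284
T = 12.05284 / 4.05231 = 2.974313… → 2.97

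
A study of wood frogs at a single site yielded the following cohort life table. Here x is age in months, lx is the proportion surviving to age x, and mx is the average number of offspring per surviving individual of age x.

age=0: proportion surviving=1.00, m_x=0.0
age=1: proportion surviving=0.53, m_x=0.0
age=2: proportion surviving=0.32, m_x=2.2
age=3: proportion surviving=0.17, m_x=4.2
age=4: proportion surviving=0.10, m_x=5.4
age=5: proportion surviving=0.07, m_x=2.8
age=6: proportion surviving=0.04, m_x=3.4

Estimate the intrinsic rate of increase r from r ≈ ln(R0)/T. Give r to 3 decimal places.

0.253

R0 = Σ lx·mx = 0 + 0 + 0.704 + 0.714 + 0.54 + 0.196 + 0.136 = 2.29
Σ x·lx·mx = 7.506; T = 7.506/2.29 = 3.27773…
r ≈ ln(R0)/T = ln(2.29)/3.27773… = 0.25278… → 0.253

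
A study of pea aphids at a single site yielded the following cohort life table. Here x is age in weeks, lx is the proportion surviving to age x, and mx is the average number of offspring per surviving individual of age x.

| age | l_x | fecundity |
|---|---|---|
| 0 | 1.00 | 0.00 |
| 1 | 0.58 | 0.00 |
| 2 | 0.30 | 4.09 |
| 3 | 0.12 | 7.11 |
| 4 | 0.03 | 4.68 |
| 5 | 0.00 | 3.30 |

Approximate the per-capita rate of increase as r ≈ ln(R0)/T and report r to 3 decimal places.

R0 = Σ lx·mx = 0 + 0 + 1.227 + 0.8532 + 0.1404 + 0 = 2.2206
Σ x·lx·mx = 5.5752; T = 5.5752/2.2206 = 2.51067…
r ≈ ln(R0)/T = ln(2.2206)/2.51067… = 0.31775… → 0.318

0.318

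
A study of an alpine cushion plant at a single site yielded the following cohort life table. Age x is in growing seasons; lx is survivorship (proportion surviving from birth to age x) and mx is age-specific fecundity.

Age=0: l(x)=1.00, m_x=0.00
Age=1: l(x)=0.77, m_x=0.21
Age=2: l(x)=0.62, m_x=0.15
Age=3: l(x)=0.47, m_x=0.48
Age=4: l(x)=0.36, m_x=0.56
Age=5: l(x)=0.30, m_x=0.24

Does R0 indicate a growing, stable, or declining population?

declining

R0 = Σ lx·mx = 0 + 0.1617 + 0.093 + 0.2256 + 0.2016 + 0.072 = 0.7539
R0 < 1, so the population is declining.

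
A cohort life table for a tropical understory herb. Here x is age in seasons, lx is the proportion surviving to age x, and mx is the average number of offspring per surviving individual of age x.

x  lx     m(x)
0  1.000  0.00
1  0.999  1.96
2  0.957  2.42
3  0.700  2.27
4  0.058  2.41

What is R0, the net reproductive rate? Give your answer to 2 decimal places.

lx·mx by age: 0, 1.95804, 2.31594, 1.589, 0.13978
R0 = Σ lx·mx = 6.00276 → 6.00

6.00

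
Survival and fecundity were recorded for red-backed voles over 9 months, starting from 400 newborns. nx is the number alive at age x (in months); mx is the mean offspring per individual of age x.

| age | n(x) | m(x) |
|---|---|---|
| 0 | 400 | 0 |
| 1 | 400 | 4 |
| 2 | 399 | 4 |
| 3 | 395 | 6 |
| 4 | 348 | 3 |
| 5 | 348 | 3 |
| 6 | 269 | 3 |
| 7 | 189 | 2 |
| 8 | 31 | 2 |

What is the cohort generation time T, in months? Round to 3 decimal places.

3.290

lx = nx/n0 = nx/400: 1, 1, 0.9975, 0.9875, 0.87, 0.87, 0.6725, 0.4725, 0.0775
lx·mx: 0, 4, 3.99, 5.925, 2.61, 2.61, 2.0175, 0.945, 0.155 → R0 = 22.2525
x·lx·mx: 0, 4, 7.98, 17.775, 10.44, 13.05, 12.105, 6.615, 1.24 → Σ = 73.205
T = 73.205 / 22.2525 = 3.289743… → 3.290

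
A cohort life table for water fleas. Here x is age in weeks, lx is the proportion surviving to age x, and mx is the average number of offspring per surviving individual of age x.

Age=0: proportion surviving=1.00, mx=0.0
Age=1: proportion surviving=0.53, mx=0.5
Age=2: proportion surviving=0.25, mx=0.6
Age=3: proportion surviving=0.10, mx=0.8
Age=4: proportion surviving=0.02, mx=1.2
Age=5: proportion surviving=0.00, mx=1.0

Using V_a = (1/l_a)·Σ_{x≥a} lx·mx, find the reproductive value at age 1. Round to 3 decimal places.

lx·mx for x ≥ 1: 0.265, 0.15, 0.08, 0.024, 0 → sum = 0.519
V_1 = 0.519 / l_1 = 0.519 / 0.53 = 0.979245… → 0.979

0.979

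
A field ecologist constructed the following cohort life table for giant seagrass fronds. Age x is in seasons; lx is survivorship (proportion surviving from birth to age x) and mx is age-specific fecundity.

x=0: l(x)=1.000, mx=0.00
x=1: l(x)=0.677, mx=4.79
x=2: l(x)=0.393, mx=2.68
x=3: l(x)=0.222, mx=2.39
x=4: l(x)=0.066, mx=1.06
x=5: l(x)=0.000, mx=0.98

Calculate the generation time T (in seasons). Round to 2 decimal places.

lx·mx: 0, 3.24283, 1.05324, 0.53058, 0.06996, 0 → R0 = 4.89661
x·lx·mx: 0, 3.24283, 2.10648, 1.59174, 0.27984, 0 → Σ = 7.22089
T = 7.22089 / 4.89661 = 1.474671… → 1.47

1.47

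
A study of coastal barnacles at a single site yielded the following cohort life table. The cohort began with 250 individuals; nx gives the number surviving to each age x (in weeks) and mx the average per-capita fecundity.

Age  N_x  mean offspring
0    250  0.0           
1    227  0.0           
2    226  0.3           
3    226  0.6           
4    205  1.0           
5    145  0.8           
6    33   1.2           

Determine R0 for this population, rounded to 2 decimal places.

lx = nx/n0 = nx/250: 1, 0.908, 0.904, 0.904, 0.82, 0.58, 0.132
lx·mx by age: 0, 0, 0.2712, 0.5424, 0.82, 0.464, 0.1584
R0 = Σ lx·mx = 2.256 → 2.26

2.26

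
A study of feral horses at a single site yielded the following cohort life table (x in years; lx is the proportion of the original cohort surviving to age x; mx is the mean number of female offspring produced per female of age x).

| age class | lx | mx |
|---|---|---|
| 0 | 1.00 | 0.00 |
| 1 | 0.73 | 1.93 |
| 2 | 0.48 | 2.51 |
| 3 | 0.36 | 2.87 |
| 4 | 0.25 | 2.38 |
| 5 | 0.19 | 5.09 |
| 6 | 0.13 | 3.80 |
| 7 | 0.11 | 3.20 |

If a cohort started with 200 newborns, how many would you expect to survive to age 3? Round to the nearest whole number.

Expected survivors = N0 · l_3 = 200 × 0.36 = 72 → 72

72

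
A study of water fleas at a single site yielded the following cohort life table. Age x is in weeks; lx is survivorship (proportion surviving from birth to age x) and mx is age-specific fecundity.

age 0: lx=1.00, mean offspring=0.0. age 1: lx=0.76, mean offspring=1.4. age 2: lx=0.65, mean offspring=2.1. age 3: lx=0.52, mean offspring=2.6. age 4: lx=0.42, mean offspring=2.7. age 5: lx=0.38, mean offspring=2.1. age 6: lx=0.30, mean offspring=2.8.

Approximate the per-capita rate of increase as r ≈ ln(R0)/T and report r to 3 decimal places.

R0 = Σ lx·mx = 0 + 1.064 + 1.365 + 1.352 + 1.134 + 0.798 + 0.84 = 6.553
Σ x·lx·mx = 21.416; T = 21.416/6.553 = 3.26812…
r ≈ ln(R0)/T = ln(6.553)/3.26812… = 0.57523… → 0.575

0.575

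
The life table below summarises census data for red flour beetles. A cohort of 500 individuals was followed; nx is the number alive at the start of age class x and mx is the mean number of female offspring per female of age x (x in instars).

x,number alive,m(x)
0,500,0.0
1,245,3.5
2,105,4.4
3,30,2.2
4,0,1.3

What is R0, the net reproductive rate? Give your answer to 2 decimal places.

lx = nx/n0 = nx/500: 1, 0.49, 0.21, 0.06, 0
lx·mx by age: 0, 1.715, 0.924, 0.132, 0
R0 = Σ lx·mx = 2.771 → 2.77

2.77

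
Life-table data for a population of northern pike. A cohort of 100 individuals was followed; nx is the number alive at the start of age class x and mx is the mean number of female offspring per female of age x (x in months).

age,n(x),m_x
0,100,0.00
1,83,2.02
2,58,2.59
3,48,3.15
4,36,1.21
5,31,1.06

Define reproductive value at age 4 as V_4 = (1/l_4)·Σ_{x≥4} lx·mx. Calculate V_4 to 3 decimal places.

2.123

lx = nx/n0 = nx/100: 1, 0.83, 0.58, 0.48, 0.36, 0.31
lx·mx for x ≥ 4: 0.4356, 0.3286 → sum = 0.7642
V_4 = 0.7642 / l_4 = 0.7642 / 0.36 = 2.122778… → 2.123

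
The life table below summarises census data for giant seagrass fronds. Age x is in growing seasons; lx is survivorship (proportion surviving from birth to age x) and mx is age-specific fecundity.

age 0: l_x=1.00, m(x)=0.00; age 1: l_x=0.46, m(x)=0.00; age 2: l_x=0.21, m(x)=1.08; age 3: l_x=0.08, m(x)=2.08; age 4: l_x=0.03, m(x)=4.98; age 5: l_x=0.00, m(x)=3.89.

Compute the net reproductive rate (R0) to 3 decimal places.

lx·mx by age: 0, 0, 0.2268, 0.1664, 0.1494, 0
R0 = Σ lx·mx = 0.5426 → 0.543

0.543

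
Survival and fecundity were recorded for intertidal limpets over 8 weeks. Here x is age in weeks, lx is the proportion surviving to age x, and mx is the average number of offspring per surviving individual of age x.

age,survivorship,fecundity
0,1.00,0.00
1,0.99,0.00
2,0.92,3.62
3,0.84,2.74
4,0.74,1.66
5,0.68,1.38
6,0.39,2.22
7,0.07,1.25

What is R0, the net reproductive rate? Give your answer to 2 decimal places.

8.75

lx·mx by age: 0, 0, 3.3304, 2.3016, 1.2284, 0.9384, 0.8658, 0.0875
R0 = Σ lx·mx = 8.7521 → 8.75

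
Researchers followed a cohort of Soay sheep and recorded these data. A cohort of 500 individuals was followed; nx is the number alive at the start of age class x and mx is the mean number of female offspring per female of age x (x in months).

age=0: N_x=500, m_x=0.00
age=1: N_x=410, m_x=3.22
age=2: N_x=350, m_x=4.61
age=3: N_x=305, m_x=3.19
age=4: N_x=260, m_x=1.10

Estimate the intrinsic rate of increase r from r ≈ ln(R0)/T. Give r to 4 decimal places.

1.0355

lx = nx/n0 = nx/500: 1, 0.82, 0.7, 0.61, 0.52
R0 = Σ lx·mx = 0 + 2.6404 + 3.227 + 1.9459 + 0.572 = 8.3853
Σ x·lx·mx = 17.2201; T = 17.2201/8.3853 = 2.05361…
r ≈ ln(R0)/T = ln(8.3853)/2.05361… = 1.035486… → 1.0355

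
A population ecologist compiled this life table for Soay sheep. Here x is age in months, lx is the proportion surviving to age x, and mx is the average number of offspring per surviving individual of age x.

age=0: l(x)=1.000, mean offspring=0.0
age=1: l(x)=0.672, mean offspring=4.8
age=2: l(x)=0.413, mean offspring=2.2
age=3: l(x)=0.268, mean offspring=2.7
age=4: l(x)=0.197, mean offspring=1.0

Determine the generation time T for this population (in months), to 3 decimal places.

lx·mx: 0, 3.2256, 0.9086, 0.7236, 0.197 → R0 = 5.0548
x·lx·mx: 0, 3.2256, 1.8172, 2.1708, 0.788 → Σ = 8.0016
T = 8.0016 / 5.0548 = 1.582971… → 1.583

1.583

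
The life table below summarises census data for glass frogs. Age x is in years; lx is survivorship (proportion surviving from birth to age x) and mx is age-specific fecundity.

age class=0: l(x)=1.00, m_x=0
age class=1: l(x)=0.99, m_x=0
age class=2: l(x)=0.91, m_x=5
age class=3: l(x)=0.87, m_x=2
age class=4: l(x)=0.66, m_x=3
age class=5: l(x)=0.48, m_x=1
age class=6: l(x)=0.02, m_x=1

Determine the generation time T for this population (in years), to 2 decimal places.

lx·mx: 0, 0, 4.55, 1.74, 1.98, 0.48, 0.02 → R0 = 8.77
x·lx·mx: 0, 0, 9.1, 5.22, 7.92, 2.4, 0.12 → Σ = 24.76
T = 24.76 / 8.77 = 2.823261… → 2.82

2.82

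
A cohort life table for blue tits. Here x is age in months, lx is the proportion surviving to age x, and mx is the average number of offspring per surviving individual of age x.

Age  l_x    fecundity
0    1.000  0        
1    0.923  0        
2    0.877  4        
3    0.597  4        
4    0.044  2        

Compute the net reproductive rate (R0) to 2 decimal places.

lx·mx by age: 0, 0, 3.508, 2.388, 0.088
R0 = Σ lx·mx = 5.984 → 5.98

5.98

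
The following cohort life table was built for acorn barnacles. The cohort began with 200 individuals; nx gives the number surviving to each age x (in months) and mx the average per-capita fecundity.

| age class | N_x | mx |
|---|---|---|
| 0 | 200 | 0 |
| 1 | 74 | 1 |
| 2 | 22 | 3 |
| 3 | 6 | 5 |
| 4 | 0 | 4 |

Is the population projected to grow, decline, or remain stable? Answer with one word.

declining

lx = nx/n0 = nx/200: 1, 0.37, 0.11, 0.03, 0
R0 = Σ lx·mx = 0 + 0.37 + 0.33 + 0.15 + 0 = 0.85
R0 < 1, so the population is declining.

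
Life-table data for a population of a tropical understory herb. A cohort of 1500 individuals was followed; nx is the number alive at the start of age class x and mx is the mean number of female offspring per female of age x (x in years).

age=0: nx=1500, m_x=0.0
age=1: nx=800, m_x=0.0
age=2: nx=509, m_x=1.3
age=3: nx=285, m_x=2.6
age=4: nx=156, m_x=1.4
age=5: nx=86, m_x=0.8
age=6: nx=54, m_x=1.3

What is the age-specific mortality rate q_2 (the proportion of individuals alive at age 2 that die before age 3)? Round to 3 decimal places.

lx = nx/n0 = nx/1500: 1, 0.53333…, 0.33933…, 0.19, 0.104, 0.05733…, 0.036
q_2 = (l_2 − l_3) / l_2 = (0.339333… − 0.19) / 0.339333…
     = 0.149333… / 0.339333… = 0.440079… → 0.440

0.440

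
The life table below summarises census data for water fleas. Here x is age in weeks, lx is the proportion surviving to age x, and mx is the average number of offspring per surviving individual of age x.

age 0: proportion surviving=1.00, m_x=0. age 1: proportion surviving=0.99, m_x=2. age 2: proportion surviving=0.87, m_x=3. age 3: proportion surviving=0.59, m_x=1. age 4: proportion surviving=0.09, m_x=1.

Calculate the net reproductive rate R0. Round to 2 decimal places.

lx·mx by age: 0, 1.98, 2.61, 0.59, 0.09
R0 = Σ lx·mx = 5.27 → 5.27

5.27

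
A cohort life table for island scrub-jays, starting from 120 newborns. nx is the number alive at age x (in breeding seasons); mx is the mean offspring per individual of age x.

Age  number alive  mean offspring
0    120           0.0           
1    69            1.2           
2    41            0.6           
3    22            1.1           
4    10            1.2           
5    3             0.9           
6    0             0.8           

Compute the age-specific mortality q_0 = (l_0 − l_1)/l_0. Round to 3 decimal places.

0.425

lx = nx/n0 = nx/120: 1, 0.575, 0.34167…, 0.18333…, 0.08333…, 0.025, 0
q_0 = (l_0 − l_1) / l_0 = (1 − 0.575) / 1
     = 0.425 / 1 = 0.425 → 0.425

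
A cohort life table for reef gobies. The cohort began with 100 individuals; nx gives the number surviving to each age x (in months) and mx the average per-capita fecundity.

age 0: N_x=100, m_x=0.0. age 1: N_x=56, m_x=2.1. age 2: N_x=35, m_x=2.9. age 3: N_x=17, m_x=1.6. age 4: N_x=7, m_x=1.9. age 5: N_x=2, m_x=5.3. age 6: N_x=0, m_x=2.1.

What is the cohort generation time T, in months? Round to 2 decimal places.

1.88

lx = nx/n0 = nx/100: 1, 0.56, 0.35, 0.17, 0.07, 0.02, 0
lx·mx: 0, 1.176, 1.015, 0.272, 0.133, 0.106, 0 → R0 = 2.702
x·lx·mx: 0, 1.176, 2.03, 0.816, 0.532, 0.53, 0 → Σ = 5.084
T = 5.084 / 2.702 = 1.881569… → 1.88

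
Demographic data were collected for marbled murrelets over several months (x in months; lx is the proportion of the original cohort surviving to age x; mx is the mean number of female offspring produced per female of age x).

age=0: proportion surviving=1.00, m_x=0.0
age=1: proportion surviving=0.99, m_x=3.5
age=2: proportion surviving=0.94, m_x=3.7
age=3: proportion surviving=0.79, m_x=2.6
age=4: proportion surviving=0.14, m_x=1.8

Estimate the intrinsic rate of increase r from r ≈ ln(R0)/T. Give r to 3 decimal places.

R0 = Σ lx·mx = 0 + 3.465 + 3.478 + 2.054 + 0.252 = 9.249
Σ x·lx·mx = 17.591; T = 17.591/9.249 = 1.90194…
r ≈ ln(R0)/T = ln(9.249)/1.90194… = 1.16961… → 1.170

1.170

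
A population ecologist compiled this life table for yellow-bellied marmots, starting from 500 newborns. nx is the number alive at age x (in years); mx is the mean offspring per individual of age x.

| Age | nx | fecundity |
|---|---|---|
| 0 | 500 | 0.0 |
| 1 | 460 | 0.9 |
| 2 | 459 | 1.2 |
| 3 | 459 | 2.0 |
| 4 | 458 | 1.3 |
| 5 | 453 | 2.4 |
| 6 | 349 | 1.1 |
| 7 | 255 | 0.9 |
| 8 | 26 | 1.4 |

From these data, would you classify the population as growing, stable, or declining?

growing

lx = nx/n0 = nx/500: 1, 0.92, 0.918, 0.918, 0.916, 0.906, 0.698, 0.51, 0.052
R0 = Σ lx·mx = 0 + 0.828 + 1.1016 + 1.836 + 1.1908 + 2.1744 + 0.7678 + 0.459 + 0.0728 = 8.4304
R0 > 1, so the population is growing.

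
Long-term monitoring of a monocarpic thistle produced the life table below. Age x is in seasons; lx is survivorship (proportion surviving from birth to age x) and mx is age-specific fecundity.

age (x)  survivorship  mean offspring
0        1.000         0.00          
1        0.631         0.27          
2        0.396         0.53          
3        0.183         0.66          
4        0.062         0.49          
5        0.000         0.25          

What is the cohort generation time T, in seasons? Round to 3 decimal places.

lx·mx: 0, 0.17037, 0.20988, 0.12078, 0.03038, 0 → R0 = 0.53141
x·lx·mx: 0, 0.17037, 0.41976, 0.36234, 0.12152, 0 → Σ = 1.07399
T = 1.07399 / 0.53141 = 2.02102… → 2.021

2.021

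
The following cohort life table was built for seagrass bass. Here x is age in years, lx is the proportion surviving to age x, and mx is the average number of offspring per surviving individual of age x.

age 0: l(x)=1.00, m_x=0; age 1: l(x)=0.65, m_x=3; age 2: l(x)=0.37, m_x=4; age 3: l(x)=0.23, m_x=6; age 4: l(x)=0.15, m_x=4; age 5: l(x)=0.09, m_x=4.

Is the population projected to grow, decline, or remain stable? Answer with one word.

R0 = Σ lx·mx = 0 + 1.95 + 1.48 + 1.38 + 0.6 + 0.36 = 5.77
R0 > 1, so the population is growing.

growing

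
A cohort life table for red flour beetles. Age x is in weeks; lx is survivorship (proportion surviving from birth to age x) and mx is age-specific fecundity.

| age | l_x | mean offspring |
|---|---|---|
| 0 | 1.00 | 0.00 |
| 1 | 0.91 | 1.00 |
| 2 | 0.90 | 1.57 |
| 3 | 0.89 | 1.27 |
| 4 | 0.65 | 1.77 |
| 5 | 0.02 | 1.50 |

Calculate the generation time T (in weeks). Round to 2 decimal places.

lx·mx: 0, 0.91, 1.413, 1.1303, 1.1505, 0.03 → R0 = 4.6338
x·lx·mx: 0, 0.91, 2.826, 3.3909, 4.602, 0.15 → Σ = 11.8789
T = 11.8789 / 4.6338 = 2.563533… → 2.56

2.56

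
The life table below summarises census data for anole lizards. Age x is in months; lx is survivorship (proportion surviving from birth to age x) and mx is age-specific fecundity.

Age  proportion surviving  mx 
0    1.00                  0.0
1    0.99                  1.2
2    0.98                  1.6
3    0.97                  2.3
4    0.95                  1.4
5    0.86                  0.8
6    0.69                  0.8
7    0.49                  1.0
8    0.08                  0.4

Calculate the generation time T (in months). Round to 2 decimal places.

3.31

lx·mx: 0, 1.188, 1.568, 2.231, 1.33, 0.688, 0.552, 0.49, 0.032 → R0 = 8.079
x·lx·mx: 0, 1.188, 3.136, 6.693, 5.32, 3.44, 3.312, 3.43, 0.256 → Σ = 26.775
T = 26.775 / 8.079 = 3.314148… → 3.31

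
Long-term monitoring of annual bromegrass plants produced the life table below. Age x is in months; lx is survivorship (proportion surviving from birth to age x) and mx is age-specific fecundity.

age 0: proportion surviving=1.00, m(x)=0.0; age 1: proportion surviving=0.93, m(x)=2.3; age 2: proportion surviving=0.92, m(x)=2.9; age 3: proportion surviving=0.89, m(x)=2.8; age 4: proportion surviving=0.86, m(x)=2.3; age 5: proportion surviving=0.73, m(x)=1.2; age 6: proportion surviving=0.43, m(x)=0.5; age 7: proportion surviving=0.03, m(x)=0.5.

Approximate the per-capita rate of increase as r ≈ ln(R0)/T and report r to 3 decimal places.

0.848

R0 = Σ lx·mx = 0 + 2.139 + 2.668 + 2.492 + 1.978 + 0.876 + 0.215 + 0.015 = 10.383
Σ x·lx·mx = 28.638; T = 28.638/10.383 = 2.75816…
r ≈ ln(R0)/T = ln(10.383)/2.75816… = 0.84845… → 0.848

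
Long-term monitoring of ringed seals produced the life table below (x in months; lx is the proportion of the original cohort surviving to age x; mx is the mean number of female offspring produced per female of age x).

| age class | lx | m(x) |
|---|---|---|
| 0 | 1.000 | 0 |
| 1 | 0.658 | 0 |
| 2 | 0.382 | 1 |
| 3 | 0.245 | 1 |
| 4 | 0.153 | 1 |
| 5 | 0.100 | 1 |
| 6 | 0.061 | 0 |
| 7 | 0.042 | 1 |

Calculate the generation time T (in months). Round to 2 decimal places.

lx·mx: 0, 0, 0.382, 0.245, 0.153, 0.1, 0, 0.042 → R0 = 0.922
x·lx·mx: 0, 0, 0.764, 0.735, 0.612, 0.5, 0, 0.294 → Σ = 2.905
T = 2.905 / 0.922 = 3.150759… → 3.15

3.15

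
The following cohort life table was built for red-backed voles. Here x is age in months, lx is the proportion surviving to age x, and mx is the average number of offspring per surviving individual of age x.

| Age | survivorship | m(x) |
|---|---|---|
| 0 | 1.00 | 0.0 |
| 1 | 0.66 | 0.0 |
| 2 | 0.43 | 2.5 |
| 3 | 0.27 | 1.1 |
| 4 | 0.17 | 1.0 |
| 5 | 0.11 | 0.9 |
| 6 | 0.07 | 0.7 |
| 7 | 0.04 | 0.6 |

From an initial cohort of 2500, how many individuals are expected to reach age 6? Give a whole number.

Expected survivors = N0 · l_6 = 2500 × 0.07 = 175 → 175

175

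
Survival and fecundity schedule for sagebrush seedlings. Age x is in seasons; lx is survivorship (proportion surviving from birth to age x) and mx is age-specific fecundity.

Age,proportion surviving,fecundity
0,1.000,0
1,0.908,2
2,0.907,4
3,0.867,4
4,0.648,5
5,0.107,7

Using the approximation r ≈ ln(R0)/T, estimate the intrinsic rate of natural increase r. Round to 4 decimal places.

R0 = Σ lx·mx = 0 + 1.816 + 3.628 + 3.468 + 3.24 + 0.749 = 12.901
Σ x·lx·mx = 36.181; T = 36.181/12.901 = 2.80451…
r ≈ ln(R0)/T = ln(12.901)/2.80451… = 0.911854… → 0.9119

0.9119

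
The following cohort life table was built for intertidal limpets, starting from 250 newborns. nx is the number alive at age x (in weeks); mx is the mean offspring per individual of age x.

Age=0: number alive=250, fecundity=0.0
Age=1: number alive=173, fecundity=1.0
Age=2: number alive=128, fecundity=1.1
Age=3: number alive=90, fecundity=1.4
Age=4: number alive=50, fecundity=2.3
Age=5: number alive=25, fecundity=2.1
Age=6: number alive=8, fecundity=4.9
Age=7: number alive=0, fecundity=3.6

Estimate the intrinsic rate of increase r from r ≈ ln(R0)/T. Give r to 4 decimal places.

lx = nx/n0 = nx/250: 1, 0.692, 0.512, 0.36, 0.2, 0.1, 0.032, 0
R0 = Σ lx·mx = 0 + 0.692 + 0.5632 + 0.504 + 0.46 + 0.21 + 0.1568 + 0 = 2.586
Σ x·lx·mx = 7.1612; T = 7.1612/2.586 = 2.76922…
r ≈ ln(R0)/T = ln(2.586)/2.76922… = 0.343098… → 0.3431

0.3431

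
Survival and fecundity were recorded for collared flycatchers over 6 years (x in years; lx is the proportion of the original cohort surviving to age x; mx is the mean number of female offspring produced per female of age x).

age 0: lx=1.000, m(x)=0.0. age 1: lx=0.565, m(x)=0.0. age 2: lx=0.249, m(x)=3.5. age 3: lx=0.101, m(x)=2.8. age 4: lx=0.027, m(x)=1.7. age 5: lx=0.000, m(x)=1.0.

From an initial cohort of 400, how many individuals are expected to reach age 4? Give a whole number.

Expected survivors = N0 · l_4 = 400 × 0.027 = 10.8 → 11

11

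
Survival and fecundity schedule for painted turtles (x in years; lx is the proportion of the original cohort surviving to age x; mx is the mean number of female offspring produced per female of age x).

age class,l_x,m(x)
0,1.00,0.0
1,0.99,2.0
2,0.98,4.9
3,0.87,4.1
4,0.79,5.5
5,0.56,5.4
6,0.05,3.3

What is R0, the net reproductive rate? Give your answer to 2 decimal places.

17.88

lx·mx by age: 0, 1.98, 4.802, 3.567, 4.345, 3.024, 0.165
R0 = Σ lx·mx = 17.883 → 17.88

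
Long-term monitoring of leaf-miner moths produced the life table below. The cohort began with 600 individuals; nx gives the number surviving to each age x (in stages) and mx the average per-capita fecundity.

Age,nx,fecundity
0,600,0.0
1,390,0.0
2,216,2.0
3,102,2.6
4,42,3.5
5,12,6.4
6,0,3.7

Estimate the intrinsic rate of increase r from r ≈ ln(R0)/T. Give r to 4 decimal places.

lx = nx/n0 = nx/600: 1, 0.65, 0.36, 0.17, 0.07, 0.02, 0
R0 = Σ lx·mx = 0 + 0 + 0.72 + 0.442 + 0.245 + 0.128 + 0 = 1.535
Σ x·lx·mx = 4.386; T = 4.386/1.535 = 2.85733…
r ≈ ln(R0)/T = ln(1.535)/2.85733… = 0.149976… → 0.1500

0.1500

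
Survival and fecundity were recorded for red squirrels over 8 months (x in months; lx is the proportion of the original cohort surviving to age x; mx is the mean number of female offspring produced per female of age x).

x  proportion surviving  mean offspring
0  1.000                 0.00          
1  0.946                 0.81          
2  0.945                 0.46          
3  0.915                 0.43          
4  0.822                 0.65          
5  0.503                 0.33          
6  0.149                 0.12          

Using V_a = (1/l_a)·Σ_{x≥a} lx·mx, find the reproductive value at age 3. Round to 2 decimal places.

1.21

lx·mx for x ≥ 3: 0.39345, 0.5343, 0.16599, 0.01788 → sum = 1.11162
V_3 = 1.11162 / l_3 = 1.11162 / 0.915 = 1.214885… → 1.21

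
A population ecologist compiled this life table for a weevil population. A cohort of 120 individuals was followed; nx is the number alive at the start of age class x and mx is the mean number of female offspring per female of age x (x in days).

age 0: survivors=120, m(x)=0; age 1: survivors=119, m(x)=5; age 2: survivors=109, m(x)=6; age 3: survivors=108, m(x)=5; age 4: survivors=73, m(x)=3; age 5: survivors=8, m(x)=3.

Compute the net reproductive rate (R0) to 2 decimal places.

16.93

lx = nx/n0 = nx/120: 1, 0.99167…, 0.90833…, 0.9, 0.60833…, 0.06667…
lx·mx by age: 0, 4.958333…, 5.45…, 4.5, 1.825…, 0.2…
R0 = Σ lx·mx = 16.933333… → 16.93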